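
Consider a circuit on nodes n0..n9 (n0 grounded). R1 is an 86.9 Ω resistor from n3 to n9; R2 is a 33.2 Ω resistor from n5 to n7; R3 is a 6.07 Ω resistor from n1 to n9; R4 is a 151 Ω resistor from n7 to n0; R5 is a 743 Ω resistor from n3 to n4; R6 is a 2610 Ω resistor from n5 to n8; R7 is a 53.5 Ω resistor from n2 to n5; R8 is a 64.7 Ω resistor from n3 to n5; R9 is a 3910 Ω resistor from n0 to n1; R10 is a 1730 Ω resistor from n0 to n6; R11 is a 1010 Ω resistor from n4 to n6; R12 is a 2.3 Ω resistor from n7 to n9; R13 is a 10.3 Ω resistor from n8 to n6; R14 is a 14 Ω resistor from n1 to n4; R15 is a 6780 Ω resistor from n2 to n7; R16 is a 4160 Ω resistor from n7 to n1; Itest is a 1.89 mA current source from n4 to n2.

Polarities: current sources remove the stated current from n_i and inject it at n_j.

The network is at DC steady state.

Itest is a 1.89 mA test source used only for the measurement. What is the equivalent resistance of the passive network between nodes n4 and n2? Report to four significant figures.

R_eq = 99.11 Ω

MNA unknowns: 9 node voltages V₁..V_9
R1: Y=0.01151 on G[3,9]
R2: Y=0.03012 on G[5,7]
R3: Y=0.1647 on G[1,9]
R4: Y=0.006623 on G[7,0]
R5: Y=0.001346 on G[3,4]
R6: Y=0.0003831 on G[5,8]
R7: Y=0.01869 on G[2,5]
R8: Y=0.01546 on G[3,5]
R9: Y=0.0002558 on G[0,1]
R10: Y=0.0005780 on G[0,6]
R11: Y=0.0009901 on G[4,6]
R12: Y=0.4348 on G[7,9]
R13: Y=0.09709 on G[8,6]
R14: Y=0.07143 on G[1,4]
R15: Y=0.0001475 on G[2,7]
R16: Y=0.0002404 on G[7,1]
Itest: z[4]−=0.00189, z[2]+=0.00189
solve → V1=-0.01281, V2=0.1496, V3=0.02449, V4=-0.03770, V5=0.04967, V6=-0.009425, V7=0.001317, V8=-0.009192, V9=-0.002055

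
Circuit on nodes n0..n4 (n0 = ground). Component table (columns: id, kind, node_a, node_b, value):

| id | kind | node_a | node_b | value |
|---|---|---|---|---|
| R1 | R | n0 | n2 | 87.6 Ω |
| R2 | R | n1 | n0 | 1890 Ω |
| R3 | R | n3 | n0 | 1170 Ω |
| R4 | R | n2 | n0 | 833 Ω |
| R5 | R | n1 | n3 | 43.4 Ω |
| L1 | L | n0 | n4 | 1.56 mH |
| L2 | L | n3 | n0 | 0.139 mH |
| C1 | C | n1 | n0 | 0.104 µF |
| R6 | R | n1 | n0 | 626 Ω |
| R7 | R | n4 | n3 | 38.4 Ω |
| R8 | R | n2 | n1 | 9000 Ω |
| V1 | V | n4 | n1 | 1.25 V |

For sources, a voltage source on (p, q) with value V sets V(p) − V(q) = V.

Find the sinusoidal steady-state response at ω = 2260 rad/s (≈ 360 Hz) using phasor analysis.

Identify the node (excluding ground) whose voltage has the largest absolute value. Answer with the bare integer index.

1

MNA unknowns: 4 node voltages V₁..V_4 plus 1 source current (V1)
R1: Y=0.01142+0.000j on G[0,2]
R2: Y=0.0005291+0.000j on G[1,0]
R3: Y=0.0008547+0.000j on G[3,0]
R4: Y=0.001200+0.000j on G[2,0]
R5: Y=0.02304+0.000j on G[1,3]
L1: Y=0.000-0.2836j on G[0,4]
L2: Y=0.000-3.183j on G[3,0]
C1: Y=0.000+0.0002350j on G[1,0]
R6: Y=0.001597+0.000j on G[1,0]
R7: Y=0.02604+0.000j on G[4,3]
R8: Y=0.0001111+0.000j on G[2,1]
V1: row V4−V1=1.25, i_V1 at 4,1
solve → V1=-1.230+0.1076j, V2=-0.01074+0.0009391j, V3=-0.001795-0.008712j, V4=0.01995+0.1076j
aux → i_V1=-0.03108+0.002631j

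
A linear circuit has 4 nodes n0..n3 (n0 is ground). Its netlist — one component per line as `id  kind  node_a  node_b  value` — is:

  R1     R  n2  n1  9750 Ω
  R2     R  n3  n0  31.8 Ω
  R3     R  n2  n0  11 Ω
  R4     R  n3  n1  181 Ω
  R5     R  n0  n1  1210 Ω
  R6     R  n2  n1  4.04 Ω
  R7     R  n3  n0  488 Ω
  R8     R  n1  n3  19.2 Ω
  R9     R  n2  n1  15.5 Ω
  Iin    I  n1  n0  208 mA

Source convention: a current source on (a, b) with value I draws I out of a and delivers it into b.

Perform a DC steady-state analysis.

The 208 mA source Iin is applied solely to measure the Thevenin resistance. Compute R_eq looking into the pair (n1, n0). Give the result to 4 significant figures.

R_eq = 10.82 Ω

Element admittances at DC:
  Y(R1) = 0.0001026 S between n2,n1
  Y(R2) = 0.03145 S between n3,n0
  Y(R3) = 0.09091 S between n2,n0
  Y(R4) = 0.005525 S between n3,n1
  Y(R5) = 0.0008264 S between n0,n1
  Y(R6) = 0.2475 S between n2,n1
  Y(R7) = 0.002049 S between n3,n0
  Y(R8) = 0.05208 S between n1,n3
  Y(R9) = 0.06452 S between n2,n1
  Iin: injects 0.208 A into n0 (from n1)
Assemble and solve the 3×3 MNA system:
  V(n1)=-2.251  V(n2)=-1.743  V(n3)=-1.423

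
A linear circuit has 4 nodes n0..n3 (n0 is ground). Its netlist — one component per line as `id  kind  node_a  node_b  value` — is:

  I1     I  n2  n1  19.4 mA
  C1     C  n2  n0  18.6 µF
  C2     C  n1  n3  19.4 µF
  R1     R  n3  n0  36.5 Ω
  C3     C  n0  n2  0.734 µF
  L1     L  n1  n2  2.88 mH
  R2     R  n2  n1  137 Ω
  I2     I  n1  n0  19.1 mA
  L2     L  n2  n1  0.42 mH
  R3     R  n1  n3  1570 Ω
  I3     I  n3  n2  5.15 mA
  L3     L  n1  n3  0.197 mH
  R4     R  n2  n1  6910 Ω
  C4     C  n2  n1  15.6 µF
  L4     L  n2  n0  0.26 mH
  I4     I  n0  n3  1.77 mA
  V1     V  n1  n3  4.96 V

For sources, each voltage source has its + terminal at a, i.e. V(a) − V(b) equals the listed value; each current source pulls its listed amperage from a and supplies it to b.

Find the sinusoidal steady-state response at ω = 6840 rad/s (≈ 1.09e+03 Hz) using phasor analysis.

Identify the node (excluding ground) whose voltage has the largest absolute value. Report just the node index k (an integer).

3

Element admittances at ω=6840 rad/s:
  I1: injects 0.0194 A into n1 (from n2)
  Y(C1) = 0.000+0.1272j S between n2,n0
  Y(C2) = 0.000+0.1327j S between n1,n3
  Y(R1) = 0.02740+0.000j S between n3,n0
  Y(C3) = 0.000+0.005021j S between n0,n2
  Y(L1) = 0.000-0.05076j S between n1,n2
  Y(R2) = 0.007299+0.000j S between n2,n1
  I2: injects 0.0191 A into n0 (from n1)
  Y(L2) = 0.000-0.3481j S between n2,n1
  Y(R3) = 0.0006369+0.000j S between n1,n3
  I3: injects 0.00515 A into n2 (from n3)
  Y(L3) = 0.000-0.7421j S between n1,n3
  Y(R4) = 0.0001447+0.000j S between n2,n1
  Y(C4) = 0.000+0.1067j S between n2,n1
  Y(L4) = 0.000-0.5623j S between n2,n0
  I4: injects 0.00177 A into n3 (from n0)
  V1: constraint V(n1)−V(n3) = 4.96
Assemble and solve the 4×4 MNA system:
  V(n1)=0.1229+0.7089j  V(n2)=0.04516+0.2679j  V(n3)=-4.837+0.7089j
  i(V1)=-0.1323+3.042j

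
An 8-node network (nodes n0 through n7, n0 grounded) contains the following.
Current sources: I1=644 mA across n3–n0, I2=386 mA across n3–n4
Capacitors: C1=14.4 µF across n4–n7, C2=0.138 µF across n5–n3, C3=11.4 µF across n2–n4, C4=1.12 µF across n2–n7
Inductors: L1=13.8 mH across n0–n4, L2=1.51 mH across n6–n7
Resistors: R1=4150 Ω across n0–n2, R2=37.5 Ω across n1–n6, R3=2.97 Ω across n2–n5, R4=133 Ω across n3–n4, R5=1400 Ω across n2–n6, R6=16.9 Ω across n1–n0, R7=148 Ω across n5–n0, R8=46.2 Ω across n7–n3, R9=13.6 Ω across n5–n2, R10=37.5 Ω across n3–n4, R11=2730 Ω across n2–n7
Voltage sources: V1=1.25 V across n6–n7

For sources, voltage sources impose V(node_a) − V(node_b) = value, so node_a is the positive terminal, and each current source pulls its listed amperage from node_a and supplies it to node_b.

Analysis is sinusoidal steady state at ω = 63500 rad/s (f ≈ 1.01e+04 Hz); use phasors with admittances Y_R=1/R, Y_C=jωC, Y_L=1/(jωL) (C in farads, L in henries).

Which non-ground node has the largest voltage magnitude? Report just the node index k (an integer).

3

Apply KCL at each of the 7 non-ground nodes and solve the resulting linear system.
Node n1: branches {R2, R6} → V_1 = -7.770-0.3280j
Node n2: branches {R1, R3, R5, R9, C3, C4, R11} → V_2 = -26.51-1.173j
Node n3: branches {I1, R4, I2, C2, R8, R10} → V_3 = -44.23+1.833j
Node n4: branches {C1, L1, R4, I2, R10, C3} → V_4 = -26.33-0.9703j
Node n5: branches {R3, R7, C2, R9} → V_5 = -26.15-1.533j
Node n6: branches {R2, R5, L2, V1} → V_6 = -25.01-1.056j
Node n7: branches {C1, L2, R8, C4, R11, V1} → V_7 = -26.26-1.056j
Source currents: i(V1)=0.4587+0.03236j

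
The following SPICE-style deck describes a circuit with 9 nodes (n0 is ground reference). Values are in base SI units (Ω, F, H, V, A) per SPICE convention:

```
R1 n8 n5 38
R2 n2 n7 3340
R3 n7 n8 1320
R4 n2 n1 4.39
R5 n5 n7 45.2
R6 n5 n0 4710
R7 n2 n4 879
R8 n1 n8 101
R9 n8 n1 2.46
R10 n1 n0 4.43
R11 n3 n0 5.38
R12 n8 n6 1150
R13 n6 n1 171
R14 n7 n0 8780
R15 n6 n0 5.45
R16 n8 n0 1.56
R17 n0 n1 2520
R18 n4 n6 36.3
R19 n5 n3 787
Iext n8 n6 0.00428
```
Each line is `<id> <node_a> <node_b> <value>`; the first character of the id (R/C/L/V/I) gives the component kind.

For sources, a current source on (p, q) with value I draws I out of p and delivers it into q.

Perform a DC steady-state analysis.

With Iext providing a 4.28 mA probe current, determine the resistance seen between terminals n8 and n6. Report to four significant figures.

R_eq = 6.422 Ω

MNA unknowns: 8 node voltages V₁..V_8
R1: Y=0.02632 on G[8,5]
R2: Y=0.0002994 on G[2,7]
R3: Y=0.0007576 on G[7,8]
R4: Y=0.2278 on G[2,1]
R5: Y=0.02212 on G[5,7]
R6: Y=0.0002123 on G[5,0]
R7: Y=0.001138 on G[2,4]
R8: Y=0.009901 on G[1,8]
R9: Y=0.4065 on G[8,1]
R10: Y=0.2257 on G[1,0]
R11: Y=0.1859 on G[3,0]
R12: Y=0.0008696 on G[8,6]
R13: Y=0.005848 on G[6,1]
R14: Y=0.0001139 on G[7,0]
R15: Y=0.1835 on G[6,0]
R16: Y=0.6410 on G[8,0]
R17: Y=0.0003968 on G[0,1]
R18: Y=0.02755 on G[4,6]
R19: Y=0.001271 on G[5,3]
Iext: z[8]−=0.00428, z[6]+=0.00428
solve → V1=-0.003129, V2=-0.003010, V3=-3.354e-05, V4=0.02124, V5=-0.004940, V6=0.02224, V7=-0.004901, V8=-0.005249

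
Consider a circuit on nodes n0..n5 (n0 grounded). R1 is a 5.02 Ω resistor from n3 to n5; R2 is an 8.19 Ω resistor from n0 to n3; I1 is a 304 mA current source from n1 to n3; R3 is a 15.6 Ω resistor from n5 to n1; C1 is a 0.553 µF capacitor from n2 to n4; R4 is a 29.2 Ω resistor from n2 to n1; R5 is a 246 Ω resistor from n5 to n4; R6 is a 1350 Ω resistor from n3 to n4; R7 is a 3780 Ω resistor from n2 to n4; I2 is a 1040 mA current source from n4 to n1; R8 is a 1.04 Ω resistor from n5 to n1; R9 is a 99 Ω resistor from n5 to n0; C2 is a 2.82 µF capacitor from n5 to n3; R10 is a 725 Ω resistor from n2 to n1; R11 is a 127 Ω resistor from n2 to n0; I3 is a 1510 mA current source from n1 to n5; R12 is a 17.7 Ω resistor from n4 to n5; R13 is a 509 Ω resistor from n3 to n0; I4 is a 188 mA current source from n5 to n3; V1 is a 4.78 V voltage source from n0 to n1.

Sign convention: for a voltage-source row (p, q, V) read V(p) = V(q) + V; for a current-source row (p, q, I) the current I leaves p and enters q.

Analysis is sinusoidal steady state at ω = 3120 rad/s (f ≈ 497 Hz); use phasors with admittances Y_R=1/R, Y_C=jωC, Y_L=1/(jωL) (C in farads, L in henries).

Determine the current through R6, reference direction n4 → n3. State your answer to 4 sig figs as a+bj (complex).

-0.01466+0.0004108j A

Element admittances at ω=3120 rad/s:
  Y(R1) = 0.1992+0.000j S between n3,n5
  Y(R2) = 0.1221+0.000j S between n0,n3
  I1: injects 0.304 A into n3 (from n1)
  Y(R3) = 0.06410+0.000j S between n5,n1
  Y(C1) = 0.000+0.001725j S between n2,n4
  Y(R4) = 0.03425+0.000j S between n2,n1
  Y(R5) = 0.004065+0.000j S between n5,n4
  Y(R6) = 0.0007407+0.000j S between n3,n4
  Y(R7) = 0.0002646+0.000j S between n2,n4
  I2: injects 1.04 A into n1 (from n4)
  Y(R8) = 0.9615+0.000j S between n5,n1
  Y(R9) = 0.01010+0.000j S between n5,n0
  Y(C2) = 0.000+0.008798j S between n5,n3
  Y(R10) = 0.001379+0.000j S between n2,n1
  Y(R11) = 0.007874+0.000j S between n2,n0
  I3: injects 1.51 A into n5 (from n1)
  Y(R12) = 0.05650+0.000j S between n4,n5
  Y(R13) = 0.001965+0.000j S between n3,n0
  I4: injects 0.188 A into n3 (from n5)
  V1: constraint V(n0)−V(n1) = 4.78
Assemble and solve the 6×6 MNA system:
  V(n1)=-4.780+0.000j  V(n2)=-4.062-0.6528j  V(n3)=-0.9111-0.05810j  V(n4)=-20.70+0.4965j  V(n5)=-3.871+0.03438j
  i(V1)=-0.1841-0.01200j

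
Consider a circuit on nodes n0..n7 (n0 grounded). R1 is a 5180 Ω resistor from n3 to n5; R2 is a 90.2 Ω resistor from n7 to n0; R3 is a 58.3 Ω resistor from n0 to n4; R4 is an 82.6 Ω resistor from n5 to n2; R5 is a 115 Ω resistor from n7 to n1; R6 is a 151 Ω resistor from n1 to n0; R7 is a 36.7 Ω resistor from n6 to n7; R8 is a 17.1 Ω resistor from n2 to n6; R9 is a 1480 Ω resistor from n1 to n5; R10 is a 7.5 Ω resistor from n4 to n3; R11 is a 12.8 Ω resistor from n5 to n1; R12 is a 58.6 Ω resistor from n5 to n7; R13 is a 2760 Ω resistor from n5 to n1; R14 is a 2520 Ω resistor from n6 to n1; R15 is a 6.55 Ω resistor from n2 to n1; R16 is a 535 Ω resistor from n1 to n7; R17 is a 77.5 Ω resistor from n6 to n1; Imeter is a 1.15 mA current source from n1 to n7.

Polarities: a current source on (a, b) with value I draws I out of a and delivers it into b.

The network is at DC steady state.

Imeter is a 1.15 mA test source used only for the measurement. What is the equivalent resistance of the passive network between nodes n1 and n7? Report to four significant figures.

R_eq = 21.21 Ω

Apply KCL at each of the 7 non-ground nodes and solve the resulting linear system.
Node n1: branches {R5, R6, R9, R11, R13, R14, R15, R16, R17, Imeter} → V_1 = -0.01515
Node n2: branches {R4, R8, R15} → V_2 = -0.01281
Node n3: branches {R1, R10} → V_3 = -0.0001383
Node n4: branches {R3, R10} → V_4 = -0.0001226
Node n5: branches {R1, R4, R9, R11, R12, R13} → V_5 = -0.01103
Node n6: branches {R7, R8, R14, R17} → V_6 = -0.007055
Node n7: branches {R2, R5, R7, R12, R16, Imeter} → V_7 = 0.009240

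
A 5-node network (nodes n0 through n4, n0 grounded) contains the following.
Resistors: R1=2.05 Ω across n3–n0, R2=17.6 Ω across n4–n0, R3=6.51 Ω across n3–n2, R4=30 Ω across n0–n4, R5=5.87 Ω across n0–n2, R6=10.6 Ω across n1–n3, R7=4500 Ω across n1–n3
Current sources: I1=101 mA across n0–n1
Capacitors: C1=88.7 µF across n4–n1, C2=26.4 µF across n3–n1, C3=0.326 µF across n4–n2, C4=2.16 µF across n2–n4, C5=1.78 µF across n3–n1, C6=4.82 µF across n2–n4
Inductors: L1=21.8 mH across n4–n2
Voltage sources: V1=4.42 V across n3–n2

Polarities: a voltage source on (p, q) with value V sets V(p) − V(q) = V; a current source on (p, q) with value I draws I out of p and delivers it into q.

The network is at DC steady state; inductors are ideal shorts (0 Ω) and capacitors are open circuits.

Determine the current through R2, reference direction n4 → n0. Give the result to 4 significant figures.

Element admittances at DC:
  Y(R1) = 0.4878 S between n3,n0
  Y(R2) = 0.05682 S between n4,n0
  I1: injects 0.101 A into n1 (from n0)
  Y(R3) = 0.1536 S between n3,n2
  Y(C1) = 0.000 S between n4,n1
  Y(C2) = 0.000 S between n3,n1
  Y(R4) = 0.03333 S between n0,n4
  Y(R5) = 0.1704 S between n0,n2
  L1: short n4↔n2 (DC inductor)
  Y(R6) = 0.09434 S between n1,n3
  Y(R7) = 0.0002222 S between n1,n3
  Y(C3) = 0.000 S between n4,n2
  Y(C4) = 0.000 S between n2,n4
  Y(C5) = 0.000 S between n3,n1
  Y(C6) = 0.000 S between n2,n4
  V1: constraint V(n3)−V(n2) = 4.42
Assemble and solve the 6×6 MNA system:
  V(n1)=2.742  V(n2)=-2.746  V(n3)=1.674  V(n4)=-2.746
  i(L1)=0.2476  i(V1)=-1.394

-0.1560 A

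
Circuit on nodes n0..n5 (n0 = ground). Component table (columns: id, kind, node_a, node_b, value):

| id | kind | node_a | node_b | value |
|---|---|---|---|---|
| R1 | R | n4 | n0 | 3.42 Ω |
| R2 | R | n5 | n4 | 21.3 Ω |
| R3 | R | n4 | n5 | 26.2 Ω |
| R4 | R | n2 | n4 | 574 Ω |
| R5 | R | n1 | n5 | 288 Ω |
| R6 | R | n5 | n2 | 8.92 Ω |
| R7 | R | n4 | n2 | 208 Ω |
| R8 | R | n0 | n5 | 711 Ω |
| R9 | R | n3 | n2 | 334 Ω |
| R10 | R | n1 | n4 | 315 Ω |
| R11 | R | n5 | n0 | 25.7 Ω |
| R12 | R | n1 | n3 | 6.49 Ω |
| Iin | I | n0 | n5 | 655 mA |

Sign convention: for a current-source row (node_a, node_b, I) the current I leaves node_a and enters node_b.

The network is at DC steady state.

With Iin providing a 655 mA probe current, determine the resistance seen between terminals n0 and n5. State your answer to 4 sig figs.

MNA unknowns: 5 node voltages V₁..V_5
R1: Y=0.2924 on G[4,0]
R2: Y=0.04695 on G[5,4]
R3: Y=0.03817 on G[4,5]
R4: Y=0.001742 on G[2,4]
R5: Y=0.003472 on G[1,5]
R6: Y=0.1121 on G[5,2]
R7: Y=0.004808 on G[4,2]
R8: Y=0.001406 on G[0,5]
R9: Y=0.002994 on G[3,2]
R10: Y=0.003175 on G[1,4]
R11: Y=0.03891 on G[5,0]
R12: Y=0.1541 on G[1,3]
Iin: z[0]−=0.655, z[5]+=0.655
solve → V1=4.331, V2=5.619, V3=4.356, V4=1.427, V5=5.898

R_eq = 9.004 Ω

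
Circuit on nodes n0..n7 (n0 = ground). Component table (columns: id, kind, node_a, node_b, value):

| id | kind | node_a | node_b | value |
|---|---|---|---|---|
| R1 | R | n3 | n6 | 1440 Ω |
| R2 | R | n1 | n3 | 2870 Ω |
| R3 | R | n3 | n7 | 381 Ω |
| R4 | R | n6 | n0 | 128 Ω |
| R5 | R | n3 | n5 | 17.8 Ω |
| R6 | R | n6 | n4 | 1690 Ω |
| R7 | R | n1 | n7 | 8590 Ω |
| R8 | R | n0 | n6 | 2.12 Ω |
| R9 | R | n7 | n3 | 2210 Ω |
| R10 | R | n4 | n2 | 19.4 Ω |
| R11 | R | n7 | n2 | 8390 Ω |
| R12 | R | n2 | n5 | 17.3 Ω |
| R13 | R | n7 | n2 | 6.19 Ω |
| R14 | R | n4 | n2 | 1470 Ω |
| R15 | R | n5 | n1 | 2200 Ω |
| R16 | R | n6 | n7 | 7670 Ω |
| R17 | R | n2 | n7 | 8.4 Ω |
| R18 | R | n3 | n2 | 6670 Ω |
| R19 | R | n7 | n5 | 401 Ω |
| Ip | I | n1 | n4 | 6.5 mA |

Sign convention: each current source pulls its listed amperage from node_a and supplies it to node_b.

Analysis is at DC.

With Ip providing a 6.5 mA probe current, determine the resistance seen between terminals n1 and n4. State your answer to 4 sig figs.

Element admittances at DC:
  Y(R1) = 0.0006944 S between n3,n6
  Y(R2) = 0.0003484 S between n1,n3
  Y(R3) = 0.002625 S between n3,n7
  Y(R4) = 0.007812 S between n6,n0
  Y(R5) = 0.05618 S between n3,n5
  Y(R6) = 0.0005917 S between n6,n4
  Y(R7) = 0.0001164 S between n1,n7
  Y(R8) = 0.4717 S between n0,n6
  Y(R9) = 0.0004525 S between n7,n3
  Y(R10) = 0.05155 S between n4,n2
  Y(R11) = 0.0001192 S between n7,n2
  Y(R12) = 0.05780 S between n2,n5
  Y(R13) = 0.1616 S between n7,n2
  Y(R14) = 0.0006803 S between n4,n2
  Y(R15) = 0.0004545 S between n5,n1
  Y(R16) = 0.0001304 S between n6,n7
  Y(R17) = 0.1190 S between n2,n7
  Y(R18) = 0.0001499 S between n3,n2
  Y(R19) = 0.002494 S between n7,n5
  Ip: injects 0.0065 A into n4 (from n1)
Assemble and solve the 7×7 MNA system:
  V(n1)=-7.151  V(n2)=0.008959  V(n3)=-0.1132  V(n4)=0.1319  V(n5)=-0.07765  V(n6)=0.000  V(n7)=0.003981

R_eq = 1120. Ω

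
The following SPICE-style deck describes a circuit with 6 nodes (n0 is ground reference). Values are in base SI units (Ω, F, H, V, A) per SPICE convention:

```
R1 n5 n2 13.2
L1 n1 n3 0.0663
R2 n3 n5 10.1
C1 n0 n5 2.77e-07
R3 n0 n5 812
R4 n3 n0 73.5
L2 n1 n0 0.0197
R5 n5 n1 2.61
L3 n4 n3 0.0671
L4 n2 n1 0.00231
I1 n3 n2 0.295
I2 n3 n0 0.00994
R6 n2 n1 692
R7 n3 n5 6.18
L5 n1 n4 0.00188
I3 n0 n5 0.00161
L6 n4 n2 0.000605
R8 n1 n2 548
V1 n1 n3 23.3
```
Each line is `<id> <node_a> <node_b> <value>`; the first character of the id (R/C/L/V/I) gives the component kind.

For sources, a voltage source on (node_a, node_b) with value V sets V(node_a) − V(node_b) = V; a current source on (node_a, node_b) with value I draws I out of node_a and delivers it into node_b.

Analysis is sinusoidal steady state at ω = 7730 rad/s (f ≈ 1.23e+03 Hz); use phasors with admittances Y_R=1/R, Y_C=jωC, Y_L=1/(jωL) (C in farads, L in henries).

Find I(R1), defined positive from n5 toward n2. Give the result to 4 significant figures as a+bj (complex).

Element admittances at ω=7730 rad/s:
  Y(R1) = 0.07576+0.000j S between n5,n2
  Y(L1) = 0.000-0.001951j S between n1,n3
  Y(R2) = 0.09901+0.000j S between n3,n5
  Y(C1) = 0.000+0.002141j S between n0,n5
  Y(R3) = 0.001232+0.000j S between n0,n5
  Y(R4) = 0.01361+0.000j S between n3,n0
  Y(L2) = 0.000-0.006567j S between n1,n0
  Y(R5) = 0.3831+0.000j S between n5,n1
  Y(L3) = 0.000-0.001928j S between n4,n3
  Y(L4) = 0.000-0.05600j S between n2,n1
  I1: injects 0.295 A into n2 (from n3)
  I2: injects 0.00994 A into n0 (from n3)
  Y(R6) = 0.001445+0.000j S between n2,n1
  Y(R7) = 0.1618+0.000j S between n3,n5
  Y(L5) = 0.000-0.06881j S between n1,n4
  I3: injects 0.00161 A into n5 (from n0)
  Y(L6) = 0.000-0.2138j S between n4,n2
  Y(R8) = 0.001825+0.000j S between n1,n2
  V1: constraint V(n1)−V(n3) = 23.3
Assemble and solve the 6×6 MNA system:
  V(n1)=19.38+7.045j  V(n2)=17.74+4.957j  V(n3)=-3.920+7.045j  V(n4)=17.99+5.476j  V(n5)=10.77+6.782j
  i(V1)=-3.576+0.2523j

-0.5283+0.1383j A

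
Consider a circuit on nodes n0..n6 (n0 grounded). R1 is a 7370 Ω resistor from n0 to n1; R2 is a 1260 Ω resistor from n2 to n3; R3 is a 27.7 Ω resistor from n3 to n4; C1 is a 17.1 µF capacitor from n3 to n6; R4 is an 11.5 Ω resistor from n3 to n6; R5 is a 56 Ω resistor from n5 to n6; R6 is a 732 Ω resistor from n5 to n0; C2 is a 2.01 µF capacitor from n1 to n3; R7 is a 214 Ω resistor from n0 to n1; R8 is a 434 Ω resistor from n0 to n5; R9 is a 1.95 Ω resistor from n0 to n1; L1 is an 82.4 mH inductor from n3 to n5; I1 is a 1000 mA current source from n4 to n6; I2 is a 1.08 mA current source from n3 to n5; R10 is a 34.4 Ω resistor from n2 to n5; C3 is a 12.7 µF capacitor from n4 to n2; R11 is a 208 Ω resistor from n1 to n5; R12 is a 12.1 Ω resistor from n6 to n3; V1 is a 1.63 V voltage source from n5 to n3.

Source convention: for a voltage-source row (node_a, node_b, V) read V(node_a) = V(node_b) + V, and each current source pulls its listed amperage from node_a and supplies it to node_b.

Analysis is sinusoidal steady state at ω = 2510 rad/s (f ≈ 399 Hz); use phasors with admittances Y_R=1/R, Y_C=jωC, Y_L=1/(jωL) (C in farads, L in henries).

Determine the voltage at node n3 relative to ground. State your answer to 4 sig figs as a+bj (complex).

-1.205+0.7123j V

Apply KCL at each of the 6 non-ground nodes and solve the resulting linear system.
Node n1: branches {R1, C2, R7, R9, R11} → V_1 = -0.003015-0.005051j
Node n2: branches {R2, R10, C3} → V_2 = -12.31-5.795j
Node n3: branches {R2, R3, C1, R4, C2, L1, I2, R12, V1} → V_3 = -1.205+0.7123j
Node n4: branches {R3, I1, C3} → V_4 = -18.41+6.095j
Node n5: branches {R5, R6, R8, L1, I2, R10, R11, V1} → V_5 = 0.4252+0.7123j
Node n6: branches {C1, R4, R5, I1, R12} → V_6 = 4.012-0.4820j
Source currents: i(V1)=-0.3087-0.2087j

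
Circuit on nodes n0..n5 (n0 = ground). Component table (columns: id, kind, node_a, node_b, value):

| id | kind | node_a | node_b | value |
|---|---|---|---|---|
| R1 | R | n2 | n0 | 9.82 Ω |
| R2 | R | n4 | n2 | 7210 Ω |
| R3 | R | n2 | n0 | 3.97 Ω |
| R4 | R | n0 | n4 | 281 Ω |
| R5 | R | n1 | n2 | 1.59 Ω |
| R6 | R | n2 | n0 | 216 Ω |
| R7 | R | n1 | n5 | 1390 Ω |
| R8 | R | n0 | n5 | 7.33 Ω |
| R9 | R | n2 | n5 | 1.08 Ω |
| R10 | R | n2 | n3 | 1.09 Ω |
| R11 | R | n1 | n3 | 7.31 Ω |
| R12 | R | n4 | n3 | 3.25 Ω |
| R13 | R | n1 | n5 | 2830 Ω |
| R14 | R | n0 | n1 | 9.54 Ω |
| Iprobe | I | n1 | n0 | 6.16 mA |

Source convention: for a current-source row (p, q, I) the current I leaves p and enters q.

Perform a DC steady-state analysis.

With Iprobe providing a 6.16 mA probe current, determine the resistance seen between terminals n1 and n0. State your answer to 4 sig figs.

Apply KCL at each of the 5 non-ground nodes and solve the resulting linear system.
Node n1: branches {R5, R7, R11, R13, R14, Iprobe} → V_1 = -0.01548
Node n2: branches {R1, R2, R3, R5, R6, R9, R10} → V_2 = -0.009430
Node n3: branches {R10, R11, R12} → V_3 = -0.01018
Node n4: branches {R2, R4, R12} → V_4 = -0.01006
Node n5: branches {R7, R8, R9, R13} → V_5 = -0.008226

R_eq = 2.513 Ω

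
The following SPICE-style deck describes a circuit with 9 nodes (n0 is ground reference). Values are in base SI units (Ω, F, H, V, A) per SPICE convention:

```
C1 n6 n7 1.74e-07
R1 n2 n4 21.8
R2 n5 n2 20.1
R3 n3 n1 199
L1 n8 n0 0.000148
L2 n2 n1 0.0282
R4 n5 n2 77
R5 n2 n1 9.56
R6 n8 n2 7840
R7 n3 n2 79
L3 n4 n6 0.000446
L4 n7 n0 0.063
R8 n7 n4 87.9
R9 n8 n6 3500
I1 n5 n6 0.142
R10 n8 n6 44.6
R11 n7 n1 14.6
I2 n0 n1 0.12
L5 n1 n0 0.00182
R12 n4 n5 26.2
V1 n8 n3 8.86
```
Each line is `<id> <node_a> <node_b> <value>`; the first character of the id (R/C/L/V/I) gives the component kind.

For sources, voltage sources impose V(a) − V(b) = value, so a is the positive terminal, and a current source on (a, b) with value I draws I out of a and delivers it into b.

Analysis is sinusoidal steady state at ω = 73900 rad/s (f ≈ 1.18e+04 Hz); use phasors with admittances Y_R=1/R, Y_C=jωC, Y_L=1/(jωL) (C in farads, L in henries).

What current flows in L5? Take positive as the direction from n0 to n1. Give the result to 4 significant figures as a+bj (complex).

Element admittances at ω=73900 rad/s:
  Y(C1) = 0.000+0.01286j S between n6,n7
  Y(R1) = 0.04587+0.000j S between n2,n4
  Y(R2) = 0.04975+0.000j S between n5,n2
  Y(R3) = 0.005025+0.000j S between n3,n1
  Y(L1) = 0.000-0.09143j S between n8,n0
  Y(L2) = 0.000-0.0004799j S between n2,n1
  Y(R4) = 0.01299+0.000j S between n5,n2
  Y(R5) = 0.1046+0.000j S between n2,n1
  Y(R6) = 0.0001276+0.000j S between n8,n2
  Y(R7) = 0.01266+0.000j S between n3,n2
  Y(L3) = 0.000-0.03034j S between n4,n6
  Y(L4) = 0.000-0.0002148j S between n7,n0
  Y(R8) = 0.01138+0.000j S between n7,n4
  Y(R9) = 0.0002857+0.000j S between n8,n6
  I1: injects 0.142 A into n6 (from n5)
  Y(R10) = 0.02242+0.000j S between n8,n6
  Y(R11) = 0.06849+0.000j S between n7,n1
  I2: injects 0.12 A into n1 (from n0)
  Y(L5) = 0.000-0.007435j S between n1,n0
  Y(R12) = 0.03817+0.000j S between n4,n5
  V1: constraint V(n8)−V(n3) = 8.86
Assemble and solve the 9×9 MNA system:
  V(n1)=-2.307-1.270j  V(n2)=-2.921-1.549j  V(n3)=-8.666+1.418j  V(n4)=-1.538-2.510j  V(n5)=-3.805-1.913j  V(n6)=1.310+2.901j  V(n7)=-2.790-0.7940j  V(n8)=0.1941+1.418j
  i(V1)=-0.1047+0.05106j

0.009441-0.01715j A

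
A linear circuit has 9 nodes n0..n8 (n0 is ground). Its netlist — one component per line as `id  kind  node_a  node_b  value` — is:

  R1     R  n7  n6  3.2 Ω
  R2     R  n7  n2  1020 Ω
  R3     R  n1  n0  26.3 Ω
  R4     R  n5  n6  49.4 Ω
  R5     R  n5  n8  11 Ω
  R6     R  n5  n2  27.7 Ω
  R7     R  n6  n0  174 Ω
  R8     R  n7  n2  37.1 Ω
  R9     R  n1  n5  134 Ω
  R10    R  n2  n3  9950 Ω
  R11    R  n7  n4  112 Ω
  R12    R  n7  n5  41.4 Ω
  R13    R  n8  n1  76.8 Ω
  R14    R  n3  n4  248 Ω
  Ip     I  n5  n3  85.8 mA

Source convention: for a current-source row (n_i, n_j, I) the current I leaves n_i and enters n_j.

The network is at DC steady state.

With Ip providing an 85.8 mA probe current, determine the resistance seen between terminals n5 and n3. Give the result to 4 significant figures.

Element admittances at DC:
  Y(R1) = 0.3125 S between n7,n6
  Y(R2) = 0.0009804 S between n7,n2
  Y(R3) = 0.03802 S between n1,n0
  Y(R4) = 0.02024 S between n5,n6
  Y(R5) = 0.09091 S between n5,n8
  Y(R6) = 0.03610 S between n5,n2
  Y(R7) = 0.005747 S between n6,n0
  Y(R8) = 0.02695 S between n7,n2
  Y(R9) = 0.007463 S between n1,n5
  Y(R10) = 0.0001005 S between n2,n3
  Y(R11) = 0.008929 S between n7,n4
  Y(R12) = 0.02415 S between n7,n5
  Y(R13) = 0.01302 S between n8,n1
  Y(R14) = 0.004032 S between n3,n4
  Ip: injects 0.0858 A into n3 (from n5)
Assemble and solve the 8×8 MNA system:
  V(n1)=-0.1299  V(n2)=0.2441  V(n3)=30.74  V(n4)=10.22  V(n5)=-0.3919  V(n6)=0.8595  V(n7)=0.9564  V(n8)=-0.3591

R_eq = 362.9 Ω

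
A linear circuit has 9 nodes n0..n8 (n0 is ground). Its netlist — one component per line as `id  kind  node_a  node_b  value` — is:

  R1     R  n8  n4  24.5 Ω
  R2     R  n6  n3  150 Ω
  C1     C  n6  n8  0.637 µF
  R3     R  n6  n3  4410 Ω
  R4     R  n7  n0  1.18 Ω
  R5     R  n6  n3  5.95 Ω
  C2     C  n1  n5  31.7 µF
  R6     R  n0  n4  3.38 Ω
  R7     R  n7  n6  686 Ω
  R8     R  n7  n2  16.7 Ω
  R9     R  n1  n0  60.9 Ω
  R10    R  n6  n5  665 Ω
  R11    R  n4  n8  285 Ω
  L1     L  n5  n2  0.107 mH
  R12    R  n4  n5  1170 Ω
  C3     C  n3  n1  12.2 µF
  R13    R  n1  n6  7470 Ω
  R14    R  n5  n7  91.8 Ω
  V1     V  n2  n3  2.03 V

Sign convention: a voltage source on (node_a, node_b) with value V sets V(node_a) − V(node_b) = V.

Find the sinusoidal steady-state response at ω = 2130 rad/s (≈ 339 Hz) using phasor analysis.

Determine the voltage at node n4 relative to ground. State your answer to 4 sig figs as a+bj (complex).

-0.0001266-0.008336j V

Element admittances at ω=2130 rad/s:
  Y(R1) = 0.04082+0.000j S between n8,n4
  Y(R2) = 0.006667+0.000j S between n6,n3
  Y(C1) = 0.000+0.001357j S between n6,n8
  Y(R3) = 0.0002268+0.000j S between n6,n3
  Y(R4) = 0.8475+0.000j S between n7,n0
  Y(R5) = 0.1681+0.000j S between n6,n3
  Y(C2) = 0.000+0.06752j S between n1,n5
  Y(R6) = 0.2959+0.000j S between n0,n4
  Y(R7) = 0.001458+0.000j S between n7,n6
  Y(R8) = 0.05988+0.000j S between n7,n2
  Y(R9) = 0.01642+0.000j S between n1,n0
  Y(R10) = 0.001504+0.000j S between n6,n5
  Y(R11) = 0.003509+0.000j S between n4,n8
  Y(L1) = 0.000-4.388j S between n5,n2
  Y(R12) = 0.0008547+0.000j S between n4,n5
  Y(C3) = 0.000+0.02599j S between n3,n1
  Y(R13) = 0.0001339+0.000j S between n1,n6
  Y(R14) = 0.01089+0.000j S between n5,n7
  V1: constraint V(n2)−V(n3) = 2.03
Assemble and solve the 9×9 MNA system:
  V(n1)=-0.4119-0.02685j  V(n2)=0.1411+0.04340j  V(n3)=-1.889+0.04340j  V(n4)=-0.0001266-0.008336j  V(n5)=0.1499+0.04341j  V(n6)=-1.854+0.05712j  V(n7)=0.008025+0.003430j  V(n8)=-0.003864-0.06497j
  i(V1)=-0.007912-0.04078j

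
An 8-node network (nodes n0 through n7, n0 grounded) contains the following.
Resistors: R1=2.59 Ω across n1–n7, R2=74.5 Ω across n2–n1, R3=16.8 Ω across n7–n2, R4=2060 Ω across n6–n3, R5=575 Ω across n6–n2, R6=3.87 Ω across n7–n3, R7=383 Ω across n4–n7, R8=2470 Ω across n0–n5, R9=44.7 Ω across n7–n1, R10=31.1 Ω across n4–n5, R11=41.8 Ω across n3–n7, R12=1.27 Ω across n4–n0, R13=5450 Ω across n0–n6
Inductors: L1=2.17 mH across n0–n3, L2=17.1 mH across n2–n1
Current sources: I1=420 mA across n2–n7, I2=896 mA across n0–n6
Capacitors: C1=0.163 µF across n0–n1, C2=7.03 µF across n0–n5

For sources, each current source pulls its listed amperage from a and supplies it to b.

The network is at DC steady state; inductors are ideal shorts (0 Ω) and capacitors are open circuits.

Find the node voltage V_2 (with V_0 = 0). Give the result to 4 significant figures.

2.749 V

Element admittances at DC:
  Y(R1) = 0.3861 S between n1,n7
  Y(R2) = 0.01342 S between n2,n1
  Y(R3) = 0.05952 S between n7,n2
  L1: short n0↔n3 (DC inductor)
  Y(R4) = 0.0004854 S between n6,n3
  Y(R5) = 0.001739 S between n6,n2
  I1: injects 0.42 A into n7 (from n2)
  Y(C1) = 0.000 S between n0,n1
  Y(C2) = 0.000 S between n0,n5
  Y(R6) = 0.2584 S between n7,n3
  L2: short n2↔n1 (DC inductor)
  Y(R7) = 0.002611 S between n4,n7
  Y(R8) = 0.0004049 S between n0,n5
  Y(R9) = 0.02237 S between n7,n1
  Y(R10) = 0.03215 S between n4,n5
  Y(R11) = 0.02392 S between n3,n7
  Y(R12) = 0.7874 S between n4,n0
  Y(R13) = 0.0001835 S between n0,n6
  I2: injects 0.896 A into n6 (from n0)
Assemble and solve the 9×9 MNA system:
  V(n1)=2.749  V(n2)=2.749  V(n3)=0.000  V(n4)=0.007487  V(n5)=0.007394  V(n6)=374.1  V(n7)=2.266
  i(L1)=-0.8215  i(L2)=0.1971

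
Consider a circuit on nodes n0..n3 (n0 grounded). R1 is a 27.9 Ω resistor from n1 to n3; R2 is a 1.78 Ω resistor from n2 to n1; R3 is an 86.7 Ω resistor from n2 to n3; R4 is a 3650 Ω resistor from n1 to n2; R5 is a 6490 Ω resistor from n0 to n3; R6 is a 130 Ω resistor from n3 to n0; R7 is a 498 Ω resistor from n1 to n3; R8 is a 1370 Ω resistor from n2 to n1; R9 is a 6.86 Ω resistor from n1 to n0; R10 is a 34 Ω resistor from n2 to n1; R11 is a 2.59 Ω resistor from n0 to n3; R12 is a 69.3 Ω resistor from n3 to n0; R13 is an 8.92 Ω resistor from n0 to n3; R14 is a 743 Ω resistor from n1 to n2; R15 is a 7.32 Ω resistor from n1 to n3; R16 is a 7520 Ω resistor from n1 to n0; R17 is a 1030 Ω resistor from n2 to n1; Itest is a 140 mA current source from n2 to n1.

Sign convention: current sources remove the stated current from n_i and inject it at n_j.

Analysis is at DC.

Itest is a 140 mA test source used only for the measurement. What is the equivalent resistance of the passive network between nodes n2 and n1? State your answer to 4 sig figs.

R_eq = 1.651 Ω

Apply KCL at each of the 3 non-ground nodes and solve the resulting linear system.
Node n1: branches {R1, R2, R4, R7, R8, R9, R10, R14, R15, R16, R17, Itest} → V_1 = 0.006943
Node n2: branches {R2, R3, R4, R8, R10, R14, R17, Itest} → V_2 = -0.2242
Node n3: branches {R1, R3, R5, R6, R7, R11, R12, R13, R15} → V_3 = -0.001946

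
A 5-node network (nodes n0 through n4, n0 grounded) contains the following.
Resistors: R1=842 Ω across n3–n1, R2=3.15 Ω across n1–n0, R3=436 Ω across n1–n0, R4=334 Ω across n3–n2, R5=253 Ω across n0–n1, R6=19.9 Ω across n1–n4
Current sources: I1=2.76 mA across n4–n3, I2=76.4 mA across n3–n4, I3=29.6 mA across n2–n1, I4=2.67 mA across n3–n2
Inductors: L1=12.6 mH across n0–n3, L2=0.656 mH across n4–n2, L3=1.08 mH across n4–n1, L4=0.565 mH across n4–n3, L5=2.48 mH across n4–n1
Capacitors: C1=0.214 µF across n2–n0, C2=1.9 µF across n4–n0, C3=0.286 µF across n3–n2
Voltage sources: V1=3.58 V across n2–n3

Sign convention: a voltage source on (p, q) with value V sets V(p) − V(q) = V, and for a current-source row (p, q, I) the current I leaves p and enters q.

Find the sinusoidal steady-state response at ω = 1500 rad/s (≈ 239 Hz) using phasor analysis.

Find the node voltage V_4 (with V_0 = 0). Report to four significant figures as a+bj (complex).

Apply KCL at each of the 4 non-ground nodes and solve the resulting linear system.
Node n1: branches {R1, R2, R3, L3, I3, R5, L5, R6} → V_1 = 0.04706-0.2460j
Node n2: branches {L2, C1, I3, C3, I4, R4, V1} → V_2 = 2.095-0.3041j
Node n3: branches {R1, I1, I2, L1, C3, L4, I4, R4, V1} → V_3 = -1.485-0.3041j
Node n4: branches {I1, I2, L2, L3, C2, L4, L5, R6} → V_4 = 0.1357-0.2652j
Source currents: i(V1)=0.001786+1.989j

0.1357-0.2652j V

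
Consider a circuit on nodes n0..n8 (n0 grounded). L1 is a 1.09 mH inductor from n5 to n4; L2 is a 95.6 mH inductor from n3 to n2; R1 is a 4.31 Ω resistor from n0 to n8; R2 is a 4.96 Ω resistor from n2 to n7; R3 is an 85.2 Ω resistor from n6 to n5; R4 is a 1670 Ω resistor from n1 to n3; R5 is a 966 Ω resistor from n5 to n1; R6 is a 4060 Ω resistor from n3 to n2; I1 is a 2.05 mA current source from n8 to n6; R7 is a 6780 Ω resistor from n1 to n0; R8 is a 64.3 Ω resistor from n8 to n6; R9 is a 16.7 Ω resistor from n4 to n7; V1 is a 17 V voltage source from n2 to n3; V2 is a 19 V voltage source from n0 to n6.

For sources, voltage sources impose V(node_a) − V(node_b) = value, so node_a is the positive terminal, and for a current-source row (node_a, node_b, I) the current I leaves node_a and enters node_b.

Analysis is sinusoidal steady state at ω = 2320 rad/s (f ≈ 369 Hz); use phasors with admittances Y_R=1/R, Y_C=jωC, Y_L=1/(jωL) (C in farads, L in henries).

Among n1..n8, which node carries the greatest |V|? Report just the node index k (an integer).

3

Apply KCL at each of the 8 non-ground nodes and solve the resulting linear system.
Node n1: branches {R4, R5, R7} → V_1 = -22.82+0.006349j
Node n2: branches {L2, R2, R6, V1} → V_2 = -18.55+0.01903j
Node n3: branches {L2, R4, R6, V1} → V_3 = -35.55+0.01903j
Node n4: branches {L1, R9} → V_4 = -18.71+0.01919j
Node n5: branches {L1, R3, R5} → V_5 = -18.71-7.978e-05j
Node n6: branches {R3, I1, R8, V2} → V_6 = -19.00+0.000j
Node n7: branches {R2, R9} → V_7 = -18.59+0.01906j
Node n8: branches {R1, I1, R8} → V_8 = -1.202+0.000j
Source currents: i(V1)=-0.01181+0.07666j, i(V2)=-0.2822+9.364e-07j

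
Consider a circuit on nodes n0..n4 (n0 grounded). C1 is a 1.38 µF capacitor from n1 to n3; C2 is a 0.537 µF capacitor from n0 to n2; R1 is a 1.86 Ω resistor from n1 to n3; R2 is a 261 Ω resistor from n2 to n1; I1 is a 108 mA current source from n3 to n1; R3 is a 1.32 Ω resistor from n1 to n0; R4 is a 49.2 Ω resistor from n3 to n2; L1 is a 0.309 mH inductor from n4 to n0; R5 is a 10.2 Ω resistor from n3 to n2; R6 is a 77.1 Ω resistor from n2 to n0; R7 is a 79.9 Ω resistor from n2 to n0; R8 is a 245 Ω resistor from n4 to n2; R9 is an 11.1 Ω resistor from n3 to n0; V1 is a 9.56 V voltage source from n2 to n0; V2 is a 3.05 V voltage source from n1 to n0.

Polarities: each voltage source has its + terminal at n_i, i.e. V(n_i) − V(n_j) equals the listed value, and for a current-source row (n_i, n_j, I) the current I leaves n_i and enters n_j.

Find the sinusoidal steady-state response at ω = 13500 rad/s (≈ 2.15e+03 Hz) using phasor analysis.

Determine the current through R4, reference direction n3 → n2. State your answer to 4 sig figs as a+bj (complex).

MNA unknowns: 4 node voltages V₁..V_4 plus 2 source currents (V1, V2)
C1: Y=0.000+0.01863j on G[1,3]
C2: Y=0.000+0.007249j on G[0,2]
R1: Y=0.5376+0.000j on G[1,3]
R2: Y=0.003831+0.000j on G[2,1]
I1: z[3]−=0.108, z[1]+=0.108
R3: Y=0.7576+0.000j on G[1,0]
R4: Y=0.02033+0.000j on G[3,2]
L1: Y=0.000-0.2397j on G[4,0]
R5: Y=0.09804+0.000j on G[3,2]
R6: Y=0.01297+0.000j on G[2,0]
R7: Y=0.01252+0.000j on G[2,0]
R8: Y=0.004082+0.000j on G[4,2]
R9: Y=0.09009+0.000j on G[3,0]
V1: row V2−V0=9.56, i_V1 at 2,0
V2: row V1−V0=3.05, i_V2 at 1,0
solve → V1=3.050+0.000j, V2=9.560+0.000j, V3=3.569-0.01297j, V4=0.002771+0.1627j
aux → i_V1=-1.017-0.07018j, i_V2=-1.898+0.002704j

-0.1218-0.0002636j A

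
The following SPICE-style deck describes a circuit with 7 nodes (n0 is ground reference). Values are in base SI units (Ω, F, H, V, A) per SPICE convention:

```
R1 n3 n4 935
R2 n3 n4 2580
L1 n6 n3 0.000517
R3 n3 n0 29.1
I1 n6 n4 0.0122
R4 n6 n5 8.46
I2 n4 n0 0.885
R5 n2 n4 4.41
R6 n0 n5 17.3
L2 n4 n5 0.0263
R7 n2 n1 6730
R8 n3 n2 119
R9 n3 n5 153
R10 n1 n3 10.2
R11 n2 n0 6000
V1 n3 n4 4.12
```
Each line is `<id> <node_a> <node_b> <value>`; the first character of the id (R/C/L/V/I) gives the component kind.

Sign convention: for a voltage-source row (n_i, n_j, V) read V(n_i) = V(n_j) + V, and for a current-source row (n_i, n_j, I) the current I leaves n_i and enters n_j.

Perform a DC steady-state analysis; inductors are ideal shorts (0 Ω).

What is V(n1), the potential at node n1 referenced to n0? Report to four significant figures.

-7.004 V

Element admittances at DC:
  Y(R1) = 0.001070 S between n3,n4
  Y(R2) = 0.0003876 S between n3,n4
  L1: short n6↔n3 (DC inductor)
  Y(R3) = 0.03436 S between n3,n0
  I1: injects 0.0122 A into n4 (from n6)
  Y(R4) = 0.1182 S between n6,n5
  I2: injects 0.885 A into n0 (from n4)
  Y(R5) = 0.2268 S between n2,n4
  Y(R6) = 0.05780 S between n0,n5
  L2: short n4↔n5 (DC inductor)
  Y(R7) = 0.0001486 S between n2,n1
  Y(R8) = 0.008403 S between n3,n2
  Y(R9) = 0.006536 S between n3,n5
  Y(R10) = 0.09804 S between n1,n3
  Y(R11) = 0.0001667 S between n2,n0
  V1: constraint V(n3)−V(n4) = 4.12
Assemble and solve the 9×9 MNA system:
  V(n1)=-7.004  V(n2)=-10.96  V(n3)=-6.998  V(n4)=-11.12  V(n5)=-11.12  V(n6)=-6.998
  i(L1)=-0.4992  i(L2)=-1.157  i(V1)=-0.3255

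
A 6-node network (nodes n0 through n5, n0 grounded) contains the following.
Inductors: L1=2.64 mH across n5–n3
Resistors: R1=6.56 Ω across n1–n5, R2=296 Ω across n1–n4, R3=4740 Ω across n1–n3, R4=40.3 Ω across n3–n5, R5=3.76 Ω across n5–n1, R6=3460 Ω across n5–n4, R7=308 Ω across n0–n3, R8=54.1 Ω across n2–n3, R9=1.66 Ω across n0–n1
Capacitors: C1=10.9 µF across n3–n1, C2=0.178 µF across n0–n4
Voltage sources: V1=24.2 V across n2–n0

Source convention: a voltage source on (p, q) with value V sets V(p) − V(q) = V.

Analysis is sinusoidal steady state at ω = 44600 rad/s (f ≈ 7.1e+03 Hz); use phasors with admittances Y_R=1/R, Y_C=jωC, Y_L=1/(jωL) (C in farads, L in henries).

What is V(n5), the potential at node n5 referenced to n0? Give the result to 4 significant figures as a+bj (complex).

Element admittances at ω=44600 rad/s:
  Y(L1) = 0.000-0.008493j S between n5,n3
  Y(R1) = 0.1524+0.000j S between n1,n5
  Y(R2) = 0.003378+0.000j S between n1,n4
  Y(R3) = 0.0002110+0.000j S between n1,n3
  Y(R4) = 0.02481+0.000j S between n3,n5
  Y(C1) = 0.000+0.4861j S between n3,n1
  Y(R5) = 0.2660+0.000j S between n5,n1
  Y(R6) = 0.0002890+0.000j S between n5,n4
  Y(C2) = 0.000+0.007939j S between n0,n4
  Y(R7) = 0.003247+0.000j S between n0,n3
  Y(R8) = 0.01848+0.000j S between n2,n3
  Y(R9) = 0.6024+0.000j S between n0,n1
  V1: constraint V(n2)−V(n0) = 24.2
Assemble and solve the 6×6 MNA system:
  V(n1)=0.7104+0.02943j  V(n2)=24.20+0.000j  V(n3)=0.7941-0.8650j  V(n4)=0.1344-0.2656j  V(n5)=0.6986-0.02263j
  i(V1)=-0.4326-0.01599j

0.6986-0.02263j V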